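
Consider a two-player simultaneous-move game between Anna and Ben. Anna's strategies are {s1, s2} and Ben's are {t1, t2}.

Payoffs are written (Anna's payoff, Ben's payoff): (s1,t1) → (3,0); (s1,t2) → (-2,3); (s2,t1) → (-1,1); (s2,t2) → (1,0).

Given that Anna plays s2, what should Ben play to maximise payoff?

Against s2, Ben earns 1 from t1 and 0 from t2.
So t1 is the best response.

t1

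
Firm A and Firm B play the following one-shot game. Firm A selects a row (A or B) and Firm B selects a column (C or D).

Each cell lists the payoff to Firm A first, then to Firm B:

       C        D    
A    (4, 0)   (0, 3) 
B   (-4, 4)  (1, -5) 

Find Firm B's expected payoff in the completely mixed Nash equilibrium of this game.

First find x, the probability Firm A plays A, from Firm B's indifference between C and D: 4(1−x) = 3x − 5(1−x), giving x = 3/4.
Since Firm B is indifferent in equilibrium, Firm B's expected payoff equals the payoff from either column against (3/4, 1/4). Using C: 4(1/4) = 1.

1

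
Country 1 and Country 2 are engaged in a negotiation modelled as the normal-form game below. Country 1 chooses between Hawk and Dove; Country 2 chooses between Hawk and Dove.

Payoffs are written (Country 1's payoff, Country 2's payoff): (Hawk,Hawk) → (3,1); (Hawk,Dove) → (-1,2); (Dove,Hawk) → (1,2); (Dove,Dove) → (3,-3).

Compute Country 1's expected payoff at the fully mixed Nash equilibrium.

5/3

First find q, the probability Country 2 plays Hawk, from Country 1's indifference between Hawk and Dove: 3q − (1−q) = q + 3(1−q), giving q = 2/3.
Since Country 1 is indifferent in equilibrium, Country 1's expected payoff equals the payoff from either row against (2/3, 1/3). Using Hawk: 3(2/3) − (1/3) = 5/3.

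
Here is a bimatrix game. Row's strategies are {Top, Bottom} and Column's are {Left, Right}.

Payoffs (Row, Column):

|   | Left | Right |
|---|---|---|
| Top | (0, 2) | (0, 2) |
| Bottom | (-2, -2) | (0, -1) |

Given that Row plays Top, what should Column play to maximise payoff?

Against Top, Column earns 2 from Left and 2 from Right.
So either strategy is a best response.

either — both Left and Right are best responses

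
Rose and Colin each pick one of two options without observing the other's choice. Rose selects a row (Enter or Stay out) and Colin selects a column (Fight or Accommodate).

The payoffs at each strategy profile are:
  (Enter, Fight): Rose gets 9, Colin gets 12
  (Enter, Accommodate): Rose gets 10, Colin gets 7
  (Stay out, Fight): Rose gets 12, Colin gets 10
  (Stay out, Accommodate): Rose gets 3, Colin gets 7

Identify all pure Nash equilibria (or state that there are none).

(Enter, Fight): Rose prefers Stay out (12 > 9) — not an equilibrium.
(Enter, Accommodate): Colin prefers Fight (12 > 7) — not an equilibrium.
(Stay out, Fight): Rose gets 12 ≥ 9 from Enter, and Colin gets 10 ≥ 7 from Accommodate — Nash equilibrium.
(Stay out, Accommodate): Rose prefers Enter (10 > 3); Colin prefers Fight (10 > 7) — not an equilibrium.

(Stay out, Fight)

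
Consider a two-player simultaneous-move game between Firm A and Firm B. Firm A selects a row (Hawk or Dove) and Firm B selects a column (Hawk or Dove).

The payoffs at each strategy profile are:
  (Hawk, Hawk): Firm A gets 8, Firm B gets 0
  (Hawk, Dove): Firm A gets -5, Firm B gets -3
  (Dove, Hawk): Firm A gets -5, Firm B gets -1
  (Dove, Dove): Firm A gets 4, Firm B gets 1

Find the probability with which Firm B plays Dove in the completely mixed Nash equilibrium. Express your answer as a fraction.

Let y be the probability that Firm B plays Hawk. In a completely mixed equilibrium, Firm A must be indifferent between Hawk and Dove.
Firm A's expected payoff from Hawk is 8y − 5(1−y); from Dove it is −5y + 4(1−y).
Setting these equal: 13y − 5 = −9y + 4, so y = 9/22.
Therefore Firm B plays Dove with probability 1 − 9/22 = 13/22.

13/22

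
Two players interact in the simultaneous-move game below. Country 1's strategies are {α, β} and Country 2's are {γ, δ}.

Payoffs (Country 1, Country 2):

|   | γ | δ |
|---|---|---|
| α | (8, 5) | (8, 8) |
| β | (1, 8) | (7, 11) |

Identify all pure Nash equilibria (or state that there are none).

(α, γ): Country 2 prefers δ (8 > 5) — not an equilibrium.
(α, δ): Country 1 gets 8 ≥ 7 from β, and Country 2 gets 8 ≥ 5 from γ — Nash equilibrium.
(β, γ): Country 1 prefers α (8 > 1); Country 2 prefers δ (11 > 8) — not an equilibrium.
(β, δ): Country 1 prefers α (8 > 7) — not an equilibrium.

(α, δ)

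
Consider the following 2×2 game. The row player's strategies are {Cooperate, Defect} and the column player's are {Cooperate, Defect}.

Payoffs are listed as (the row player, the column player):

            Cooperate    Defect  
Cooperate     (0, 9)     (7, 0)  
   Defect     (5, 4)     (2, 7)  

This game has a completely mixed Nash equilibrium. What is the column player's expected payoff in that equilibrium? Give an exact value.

First find x, the probability the row player plays Cooperate, from the column player's indifference between Cooperate and Defect: 9x + 4(1−x) = 7(1−x), giving x = 1/4.
Since the column player is indifferent in equilibrium, the column player's expected payoff equals the payoff from either column against (1/4, 3/4). Using Cooperate: 9(1/4) + 4(3/4) = 21/4.

21/4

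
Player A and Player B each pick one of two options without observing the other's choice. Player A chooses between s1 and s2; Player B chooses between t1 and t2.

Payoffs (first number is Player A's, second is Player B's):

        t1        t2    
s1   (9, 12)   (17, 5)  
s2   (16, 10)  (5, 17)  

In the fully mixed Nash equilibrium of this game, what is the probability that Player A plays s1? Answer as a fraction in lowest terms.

Let p be the probability that Player A plays s1. In a completely mixed equilibrium, Player B must be indifferent between t1 and t2.
Player B's expected payoff from t1 is 12p + 10(1−p); from t2 it is 5p + 17(1−p).
Setting these equal: 2p + 10 = −12p + 17, so p = 1/2.

1/2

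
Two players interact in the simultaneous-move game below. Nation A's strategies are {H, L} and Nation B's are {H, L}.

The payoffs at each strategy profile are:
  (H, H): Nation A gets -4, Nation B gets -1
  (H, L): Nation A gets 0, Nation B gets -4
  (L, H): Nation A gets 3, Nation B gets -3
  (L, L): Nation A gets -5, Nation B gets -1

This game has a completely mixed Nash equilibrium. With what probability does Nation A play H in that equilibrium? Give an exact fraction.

2/5

Let p be the probability that Nation A plays H. In a completely mixed equilibrium, Nation B must be indifferent between H and L.
Nation B's expected payoff from H is −p − 3(1−p); from L it is −4p − (1−p).
Setting these equal: 2p − 3 = −3p − 1, so p = 2/5.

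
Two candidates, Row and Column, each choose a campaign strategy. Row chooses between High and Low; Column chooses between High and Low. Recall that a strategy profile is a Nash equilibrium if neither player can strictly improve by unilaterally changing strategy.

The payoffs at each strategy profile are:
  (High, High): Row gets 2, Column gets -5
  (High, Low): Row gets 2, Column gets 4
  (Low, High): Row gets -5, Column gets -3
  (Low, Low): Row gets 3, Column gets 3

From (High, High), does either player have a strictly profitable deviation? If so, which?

Column

Row at (High, High) earns 2; deviating to Low yields -5 — not better.
Column earns -5; deviating to Low yields 4 — a strict improvement.
Only Column has a strictly profitable deviation.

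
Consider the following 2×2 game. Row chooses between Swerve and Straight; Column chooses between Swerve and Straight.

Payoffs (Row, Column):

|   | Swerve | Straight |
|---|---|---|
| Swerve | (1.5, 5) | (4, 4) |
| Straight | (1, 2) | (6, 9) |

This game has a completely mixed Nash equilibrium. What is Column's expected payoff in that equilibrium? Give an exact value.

First find p, the probability Row plays Swerve, from Column's indifference between Swerve and Straight: 5p + 2(1−p) = 4p + 9(1−p), giving p = 7/8.
Since Column is indifferent in equilibrium, Column's expected payoff equals the payoff from either column against (7/8, 1/8). Using Swerve: 5(7/8) + 2(1/8) = 37/8.

37/8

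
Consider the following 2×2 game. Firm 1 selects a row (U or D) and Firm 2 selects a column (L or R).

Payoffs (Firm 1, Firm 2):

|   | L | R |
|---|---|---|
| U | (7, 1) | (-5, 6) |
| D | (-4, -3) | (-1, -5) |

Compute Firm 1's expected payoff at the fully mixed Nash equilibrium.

-9/5

First find q, the probability Firm 2 plays L, from Firm 1's indifference between U and D: 7q − 5(1−q) = −4q − (1−q), giving q = 4/15.
Since Firm 1 is indifferent in equilibrium, Firm 1's expected payoff equals the payoff from either row against (4/15, 11/15). Using U: 7(4/15) − 5(11/15) = -9/5.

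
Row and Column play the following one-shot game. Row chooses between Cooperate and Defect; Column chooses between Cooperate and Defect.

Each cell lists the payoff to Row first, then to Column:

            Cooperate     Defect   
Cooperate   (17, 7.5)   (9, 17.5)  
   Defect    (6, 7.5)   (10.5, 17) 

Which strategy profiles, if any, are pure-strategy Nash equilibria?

(Cooperate, Cooperate): Column prefers Defect (17.5 > 7.5) — not an equilibrium.
(Cooperate, Defect): Row prefers Defect (10.5 > 9) — not an equilibrium.
(Defect, Cooperate): Row prefers Cooperate (17 > 6); Column prefers Defect (17 > 7.5) — not an equilibrium.
(Defect, Defect): Row gets 10.5 ≥ 9 from Cooperate, and Column gets 17 ≥ 7.5 from Cooperate — Nash equilibrium.

(Defect, Defect)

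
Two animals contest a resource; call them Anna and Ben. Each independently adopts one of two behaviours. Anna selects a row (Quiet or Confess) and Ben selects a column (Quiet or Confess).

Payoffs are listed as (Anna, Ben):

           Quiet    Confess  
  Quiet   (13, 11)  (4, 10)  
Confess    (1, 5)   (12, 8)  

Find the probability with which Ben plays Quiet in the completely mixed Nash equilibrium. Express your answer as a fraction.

Let y be the probability that Ben plays Quiet. In a completely mixed equilibrium, Anna must be indifferent between Quiet and Confess.
Anna's expected payoff from Quiet is 13y + 4(1−y); from Confess it is y + 12(1−y).
Setting these equal: 9y + 4 = −11y + 12, so y = 2/5.

2/5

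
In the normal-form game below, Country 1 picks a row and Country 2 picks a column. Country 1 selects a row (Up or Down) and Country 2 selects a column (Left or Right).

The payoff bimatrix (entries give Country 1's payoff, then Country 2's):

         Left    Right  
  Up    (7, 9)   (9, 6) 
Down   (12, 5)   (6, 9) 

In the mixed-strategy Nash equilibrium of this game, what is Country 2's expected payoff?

First find p, the probability Country 1 plays Up, from Country 2's indifference between Left and Right: 9p + 5(1−p) = 6p + 9(1−p), giving p = 4/7.
Since Country 2 is indifferent in equilibrium, Country 2's expected payoff equals the payoff from either column against (4/7, 3/7). Using Left: 9(4/7) + 5(3/7) = 51/7.

51/7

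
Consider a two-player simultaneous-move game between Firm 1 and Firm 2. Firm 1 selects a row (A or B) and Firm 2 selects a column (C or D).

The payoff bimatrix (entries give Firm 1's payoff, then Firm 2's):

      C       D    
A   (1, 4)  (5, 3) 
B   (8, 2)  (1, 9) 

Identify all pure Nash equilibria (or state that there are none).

none

(A, C): Firm 1 prefers B (8 > 1) — not an equilibrium.
(A, D): Firm 2 prefers C (4 > 3) — not an equilibrium.
(B, C): Firm 2 prefers D (9 > 2) — not an equilibrium.
(B, D): Firm 1 prefers A (5 > 1) — not an equilibrium.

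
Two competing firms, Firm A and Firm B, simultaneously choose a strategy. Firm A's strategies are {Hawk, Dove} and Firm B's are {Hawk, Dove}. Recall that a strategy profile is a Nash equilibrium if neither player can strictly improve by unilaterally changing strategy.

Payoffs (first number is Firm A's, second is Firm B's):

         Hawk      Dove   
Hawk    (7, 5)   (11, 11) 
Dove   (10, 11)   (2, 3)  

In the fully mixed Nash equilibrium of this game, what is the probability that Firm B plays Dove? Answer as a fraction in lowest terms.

Let y be the probability that Firm B plays Hawk. In a completely mixed equilibrium, Firm A must be indifferent between Hawk and Dove.
Firm A's expected payoff from Hawk is 7y + 11(1−y); from Dove it is 10y + 2(1−y).
Setting these equal: −4y + 11 = 8y + 2, so y = 3/4.
Therefore Firm B plays Dove with probability 1 − 3/4 = 1/4.

1/4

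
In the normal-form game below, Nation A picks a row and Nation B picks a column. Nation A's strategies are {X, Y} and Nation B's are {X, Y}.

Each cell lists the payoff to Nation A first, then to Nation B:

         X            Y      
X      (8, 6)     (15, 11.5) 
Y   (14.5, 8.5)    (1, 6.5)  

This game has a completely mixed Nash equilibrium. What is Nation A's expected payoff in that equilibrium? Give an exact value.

First find q, the probability Nation B plays X, from Nation A's indifference between X and Y: 8q + 15(1−q) = 14.5q + (1−q), giving q = 28/41.
Since Nation A is indifferent in equilibrium, Nation A's expected payoff equals the payoff from either row against (28/41, 13/41). Using X: 8(28/41) + 15(13/41) = 419/41.

419/41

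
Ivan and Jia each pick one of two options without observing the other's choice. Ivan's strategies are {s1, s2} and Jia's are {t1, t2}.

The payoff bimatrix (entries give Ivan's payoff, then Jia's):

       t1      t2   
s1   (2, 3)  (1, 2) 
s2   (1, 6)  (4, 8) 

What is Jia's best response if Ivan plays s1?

Against s1, Jia earns 3 from t1 and 2 from t2.
So t1 is the best response.

t1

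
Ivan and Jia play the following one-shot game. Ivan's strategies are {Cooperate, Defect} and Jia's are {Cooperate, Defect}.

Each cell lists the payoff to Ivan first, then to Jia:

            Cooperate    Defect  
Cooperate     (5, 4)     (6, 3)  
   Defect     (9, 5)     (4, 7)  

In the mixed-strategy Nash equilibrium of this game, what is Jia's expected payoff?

13/3

First find p, the probability Ivan plays Cooperate, from Jia's indifference between Cooperate and Defect: 4p + 5(1−p) = 3p + 7(1−p), giving p = 2/3.
Since Jia is indifferent in equilibrium, Jia's expected payoff equals the payoff from either column against (2/3, 1/3). Using Cooperate: 4(2/3) + 5(1/3) = 13/3.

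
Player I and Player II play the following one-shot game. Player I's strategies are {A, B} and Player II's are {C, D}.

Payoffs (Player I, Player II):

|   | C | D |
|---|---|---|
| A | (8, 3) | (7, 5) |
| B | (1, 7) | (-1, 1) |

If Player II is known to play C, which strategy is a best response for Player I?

Against C, Player I earns 8 from A and 1 from B.
So A is the best response.

A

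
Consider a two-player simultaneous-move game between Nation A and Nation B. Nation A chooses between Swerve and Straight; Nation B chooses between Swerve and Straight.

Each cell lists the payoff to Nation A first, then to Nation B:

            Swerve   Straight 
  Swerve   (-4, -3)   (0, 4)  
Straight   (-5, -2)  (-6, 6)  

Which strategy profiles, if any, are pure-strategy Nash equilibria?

(Swerve, Swerve): Nation B prefers Straight (4 > -3) — not an equilibrium.
(Swerve, Straight): Nation A gets 0 ≥ -6 from Straight, and Nation B gets 4 ≥ -3 from Swerve — Nash equilibrium.
(Straight, Swerve): Nation A prefers Swerve (-4 > -5); Nation B prefers Straight (6 > -2) — not an equilibrium.
(Straight, Straight): Nation A prefers Swerve (0 > -6) — not an equilibrium.

(Swerve, Straight)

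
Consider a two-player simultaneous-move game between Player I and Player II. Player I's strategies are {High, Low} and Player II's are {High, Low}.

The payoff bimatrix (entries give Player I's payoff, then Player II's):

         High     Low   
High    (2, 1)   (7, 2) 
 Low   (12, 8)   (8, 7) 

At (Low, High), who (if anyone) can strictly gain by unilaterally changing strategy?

Player I at (Low, High) earns 12; deviating to High yields 2 — not better.
Player II earns 8; deviating to Low yields 7 — not better.
Neither player can strictly improve; the profile is a Nash equilibrium.

Neither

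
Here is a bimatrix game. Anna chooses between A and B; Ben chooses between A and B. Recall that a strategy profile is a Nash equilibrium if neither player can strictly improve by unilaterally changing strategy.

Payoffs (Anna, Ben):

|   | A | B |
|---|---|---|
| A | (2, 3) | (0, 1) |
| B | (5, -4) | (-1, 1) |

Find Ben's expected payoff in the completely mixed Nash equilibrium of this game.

1

First find p, the probability Anna plays A, from Ben's indifference between A and B: 3p − 4(1−p) = p + (1−p), giving p = 5/7.
Since Ben is indifferent in equilibrium, Ben's expected payoff equals the payoff from either column against (5/7, 2/7). Using A: 3(5/7) − 4(2/7) = 1.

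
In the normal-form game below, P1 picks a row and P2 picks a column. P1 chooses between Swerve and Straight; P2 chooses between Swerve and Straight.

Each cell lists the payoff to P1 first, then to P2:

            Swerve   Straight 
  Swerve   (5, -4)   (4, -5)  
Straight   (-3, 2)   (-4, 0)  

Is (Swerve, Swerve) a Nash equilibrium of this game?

At (Swerve, Swerve), P1 earns 5; switching to Straight would give -3, so P1 has no profitable deviation.
P2 earns -4; switching to Straight would give -5, so P2 has no profitable deviation.
Neither player can gain by a unilateral deviation, so this profile is a Nash equilibrium.

Yes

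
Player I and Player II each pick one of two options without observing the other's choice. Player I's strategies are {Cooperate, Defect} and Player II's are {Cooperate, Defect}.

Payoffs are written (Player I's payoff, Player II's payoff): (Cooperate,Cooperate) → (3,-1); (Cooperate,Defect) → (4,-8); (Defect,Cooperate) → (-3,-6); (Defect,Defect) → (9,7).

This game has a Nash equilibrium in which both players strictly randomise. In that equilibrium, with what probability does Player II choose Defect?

6/11

Let c be the probability that Player II plays Cooperate. In a completely mixed equilibrium, Player I must be indifferent between Cooperate and Defect.
Player I's expected payoff from Cooperate is 3c + 4(1−c); from Defect it is −3c + 9(1−c).
Setting these equal: −c + 4 = −12c + 9, so c = 5/11.
Therefore Player II plays Defect with probability 1 − 5/11 = 6/11.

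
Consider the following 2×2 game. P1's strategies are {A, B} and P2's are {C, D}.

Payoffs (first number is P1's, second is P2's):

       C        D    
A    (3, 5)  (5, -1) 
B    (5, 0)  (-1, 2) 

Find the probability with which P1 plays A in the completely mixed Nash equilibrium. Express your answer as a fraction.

1/4

Let r be the probability that P1 plays A. In a completely mixed equilibrium, P2 must be indifferent between C and D.
P2's expected payoff from C is 5r; from D it is −r + 2(1−r).
Setting these equal: 5r = −3r + 2, so r = 1/4.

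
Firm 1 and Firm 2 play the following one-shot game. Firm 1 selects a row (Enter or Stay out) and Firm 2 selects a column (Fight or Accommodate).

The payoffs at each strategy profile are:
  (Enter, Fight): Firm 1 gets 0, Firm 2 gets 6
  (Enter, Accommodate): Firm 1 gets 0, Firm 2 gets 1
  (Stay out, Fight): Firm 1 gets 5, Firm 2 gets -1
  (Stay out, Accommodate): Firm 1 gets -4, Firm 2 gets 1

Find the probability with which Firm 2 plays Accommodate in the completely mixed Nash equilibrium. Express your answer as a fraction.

5/9

Let y be the probability that Firm 2 plays Fight. In a completely mixed equilibrium, Firm 1 must be indifferent between Enter and Stay out.
Firm 1's expected payoff from Enter is 0; from Stay out it is 5y − 4(1−y).
Setting these equal: 0 = 9y − 4, so y = 4/9.
Therefore Firm 2 plays Accommodate with probability 1 − 4/9 = 5/9.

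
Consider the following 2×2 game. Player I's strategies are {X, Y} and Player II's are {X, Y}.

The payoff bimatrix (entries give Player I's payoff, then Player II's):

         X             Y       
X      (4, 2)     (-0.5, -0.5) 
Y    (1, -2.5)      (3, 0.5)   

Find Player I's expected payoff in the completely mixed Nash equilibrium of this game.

25/13

First find q, the probability Player II plays X, from Player I's indifference between X and Y: 4q − 0.5(1−q) = q + 3(1−q), giving q = 7/13.
Since Player I is indifferent in equilibrium, Player I's expected payoff equals the payoff from either row against (7/13, 6/13). Using X: 4(7/13) − 0.5(6/13) = 25/13.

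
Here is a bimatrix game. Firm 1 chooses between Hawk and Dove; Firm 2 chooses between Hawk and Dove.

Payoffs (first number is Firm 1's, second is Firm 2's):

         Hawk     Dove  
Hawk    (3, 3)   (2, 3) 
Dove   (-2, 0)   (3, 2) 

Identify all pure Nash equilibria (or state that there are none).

(Hawk, Hawk) and (Dove, Dove)

(Hawk, Hawk): Firm 1 gets 3 ≥ -2 from Dove, and Firm 2 gets 3 ≥ 3 from Dove — Nash equilibrium.
(Hawk, Dove): Firm 1 prefers Dove (3 > 2) — not an equilibrium.
(Dove, Hawk): Firm 1 prefers Hawk (3 > -2); Firm 2 prefers Dove (2 > 0) — not an equilibrium.
(Dove, Dove): Firm 1 gets 3 ≥ 2 from Hawk, and Firm 2 gets 2 ≥ 0 from Hawk — Nash equilibrium.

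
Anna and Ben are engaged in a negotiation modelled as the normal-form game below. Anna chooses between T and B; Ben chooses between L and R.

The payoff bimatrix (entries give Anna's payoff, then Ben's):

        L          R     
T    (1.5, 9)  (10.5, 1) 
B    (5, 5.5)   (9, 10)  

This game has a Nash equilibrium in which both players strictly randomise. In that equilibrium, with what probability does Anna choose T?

Let r be the probability that Anna plays T. In a completely mixed equilibrium, Ben must be indifferent between L and R.
Ben's expected payoff from L is 9r + 5.5(1−r); from R it is r + 10(1−r).
Setting these equal: 3.5r + 5.5 = −9r + 10, so r = 9/25.

9/25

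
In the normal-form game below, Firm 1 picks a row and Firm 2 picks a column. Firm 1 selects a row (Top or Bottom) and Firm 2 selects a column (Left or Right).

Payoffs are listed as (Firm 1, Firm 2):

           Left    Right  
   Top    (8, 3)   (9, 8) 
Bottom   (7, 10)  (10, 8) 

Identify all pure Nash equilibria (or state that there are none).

none

(Top, Left): Firm 2 prefers Right (8 > 3) — not an equilibrium.
(Top, Right): Firm 1 prefers Bottom (10 > 9) — not an equilibrium.
(Bottom, Left): Firm 1 prefers Top (8 > 7) — not an equilibrium.
(Bottom, Right): Firm 2 prefers Left (10 > 8) — not an equilibrium.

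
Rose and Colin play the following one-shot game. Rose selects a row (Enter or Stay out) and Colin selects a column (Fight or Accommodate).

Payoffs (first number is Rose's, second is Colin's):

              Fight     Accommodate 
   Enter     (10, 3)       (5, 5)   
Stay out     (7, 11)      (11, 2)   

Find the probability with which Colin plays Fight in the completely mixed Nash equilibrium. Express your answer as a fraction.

Let y be the probability that Colin plays Fight. In a completely mixed equilibrium, Rose must be indifferent between Enter and Stay out.
Rose's expected payoff from Enter is 10y + 5(1−y); from Stay out it is 7y + 11(1−y).
Setting these equal: 5y + 5 = −4y + 11, so y = 2/3.

2/3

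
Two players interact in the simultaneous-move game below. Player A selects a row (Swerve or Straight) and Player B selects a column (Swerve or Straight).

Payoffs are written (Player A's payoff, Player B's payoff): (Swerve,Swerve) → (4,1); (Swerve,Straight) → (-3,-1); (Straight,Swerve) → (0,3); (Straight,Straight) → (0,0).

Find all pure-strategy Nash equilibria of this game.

(Swerve, Swerve): Player A gets 4 ≥ 0 from Straight, and Player B gets 1 ≥ -1 from Straight — Nash equilibrium.
(Swerve, Straight): Player A prefers Straight (0 > -3); Player B prefers Swerve (1 > -1) — not an equilibrium.
(Straight, Swerve): Player A prefers Swerve (4 > 0) — not an equilibrium.
(Straight, Straight): Player B prefers Swerve (3 > 0) — not an equilibrium.

(Swerve, Swerve)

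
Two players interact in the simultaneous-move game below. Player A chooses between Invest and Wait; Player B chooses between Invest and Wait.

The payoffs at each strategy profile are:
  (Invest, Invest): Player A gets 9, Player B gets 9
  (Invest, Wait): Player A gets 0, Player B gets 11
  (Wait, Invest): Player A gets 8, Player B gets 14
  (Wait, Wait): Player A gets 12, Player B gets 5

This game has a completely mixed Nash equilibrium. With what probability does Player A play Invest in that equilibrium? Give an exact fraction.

Let p be the probability that Player A plays Invest. In a completely mixed equilibrium, Player B must be indifferent between Invest and Wait.
Player B's expected payoff from Invest is 9p + 14(1−p); from Wait it is 11p + 5(1−p).
Setting these equal: −5p + 14 = 6p + 5, so p = 9/11.

9/11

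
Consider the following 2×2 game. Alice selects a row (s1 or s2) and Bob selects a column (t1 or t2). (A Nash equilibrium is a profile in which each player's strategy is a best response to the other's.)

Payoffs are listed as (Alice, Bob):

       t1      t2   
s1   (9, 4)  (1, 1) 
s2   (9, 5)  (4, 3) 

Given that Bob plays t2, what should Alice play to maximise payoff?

s2

Against t2, Alice earns 1 from s1 and 4 from s2.
So s2 is the best response.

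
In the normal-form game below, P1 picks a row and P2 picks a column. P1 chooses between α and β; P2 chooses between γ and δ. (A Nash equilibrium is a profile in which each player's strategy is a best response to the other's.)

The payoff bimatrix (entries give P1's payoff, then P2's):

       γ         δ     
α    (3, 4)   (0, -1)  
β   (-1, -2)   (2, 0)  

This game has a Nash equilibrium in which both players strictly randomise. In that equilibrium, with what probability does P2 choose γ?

Let c be the probability that P2 plays γ. In a completely mixed equilibrium, P1 must be indifferent between α and β.
P1's expected payoff from α is 3c; from β it is −c + 2(1−c).
Setting these equal: 3c = −3c + 2, so c = 1/3.

1/3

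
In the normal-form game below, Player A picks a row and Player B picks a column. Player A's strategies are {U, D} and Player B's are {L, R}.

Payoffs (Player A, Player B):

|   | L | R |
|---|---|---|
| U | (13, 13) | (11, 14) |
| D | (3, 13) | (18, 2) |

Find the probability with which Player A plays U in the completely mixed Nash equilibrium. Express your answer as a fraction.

Let p be the probability that Player A plays U. In a completely mixed equilibrium, Player B must be indifferent between L and R.
Player B's expected payoff from L is 13p + 13(1−p); from R it is 14p + 2(1−p).
Setting these equal: 13 = 12p + 2, so p = 11/12.

11/12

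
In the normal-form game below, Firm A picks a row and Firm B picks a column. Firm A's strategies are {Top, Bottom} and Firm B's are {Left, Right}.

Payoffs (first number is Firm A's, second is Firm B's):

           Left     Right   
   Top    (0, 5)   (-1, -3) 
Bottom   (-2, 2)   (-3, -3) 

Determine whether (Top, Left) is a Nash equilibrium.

Yes

At (Top, Left), Firm A earns 0; switching to Bottom would give -2, so Firm A has no profitable deviation.
Firm B earns 5; switching to Right would give -3, so Firm B has no profitable deviation.
Neither player can gain by a unilateral deviation, so this profile is a Nash equilibrium.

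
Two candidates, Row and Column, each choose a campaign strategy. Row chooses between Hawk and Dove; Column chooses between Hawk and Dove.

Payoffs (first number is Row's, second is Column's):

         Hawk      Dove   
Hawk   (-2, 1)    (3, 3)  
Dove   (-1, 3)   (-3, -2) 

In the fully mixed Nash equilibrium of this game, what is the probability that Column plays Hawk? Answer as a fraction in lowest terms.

6/7

Let c be the probability that Column plays Hawk. In a completely mixed equilibrium, Row must be indifferent between Hawk and Dove.
Row's expected payoff from Hawk is −2c + 3(1−c); from Dove it is −c − 3(1−c).
Setting these equal: −5c + 3 = 2c − 3, so c = 6/7.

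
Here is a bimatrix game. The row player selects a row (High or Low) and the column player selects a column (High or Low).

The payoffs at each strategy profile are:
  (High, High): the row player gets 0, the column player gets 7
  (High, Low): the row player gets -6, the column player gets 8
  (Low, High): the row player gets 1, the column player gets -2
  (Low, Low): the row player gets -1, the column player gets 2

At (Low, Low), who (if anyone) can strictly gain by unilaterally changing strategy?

Neither

The row player at (Low, Low) earns -1; deviating to High yields -6 — not better.
The column player earns 2; deviating to High yields -2 — not better.
Neither player can strictly improve; the profile is a Nash equilibrium.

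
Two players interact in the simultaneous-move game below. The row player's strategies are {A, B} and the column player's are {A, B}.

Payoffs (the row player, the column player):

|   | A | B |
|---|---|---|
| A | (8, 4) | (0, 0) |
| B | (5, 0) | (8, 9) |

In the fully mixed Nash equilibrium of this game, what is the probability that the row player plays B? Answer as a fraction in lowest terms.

Let p be the probability that the row player plays A. In a completely mixed equilibrium, the column player must be indifferent between A and B.
The column player's expected payoff from A is 4p; from B it is 9(1−p).
Setting these equal: 4p = −9p + 9, so p = 9/13.
Therefore the row player plays B with probability 1 − 9/13 = 4/13.

4/13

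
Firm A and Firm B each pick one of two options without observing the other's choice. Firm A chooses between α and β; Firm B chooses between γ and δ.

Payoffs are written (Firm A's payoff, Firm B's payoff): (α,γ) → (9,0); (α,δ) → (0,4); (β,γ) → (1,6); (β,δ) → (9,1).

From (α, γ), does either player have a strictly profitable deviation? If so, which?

Firm A at (α, γ) earns 9; deviating to β yields 1 — not better.
Firm B earns 0; deviating to δ yields 4 — a strict improvement.
Only Firm B has a strictly profitable deviation.

Firm B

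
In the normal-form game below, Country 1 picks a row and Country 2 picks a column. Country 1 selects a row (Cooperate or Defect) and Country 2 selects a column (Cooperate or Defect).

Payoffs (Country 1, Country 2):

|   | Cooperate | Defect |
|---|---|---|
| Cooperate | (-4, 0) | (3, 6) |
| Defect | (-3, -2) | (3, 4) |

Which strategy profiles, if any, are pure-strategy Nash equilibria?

(Cooperate, Defect) and (Defect, Defect)

(Cooperate, Cooperate): Country 1 prefers Defect (-3 > -4); Country 2 prefers Defect (6 > 0) — not an equilibrium.
(Cooperate, Defect): Country 1 gets 3 ≥ 3 from Defect, and Country 2 gets 6 ≥ 0 from Cooperate — Nash equilibrium.
(Defect, Cooperate): Country 2 prefers Defect (4 > -2) — not an equilibrium.
(Defect, Defect): Country 1 gets 3 ≥ 3 from Cooperate, and Country 2 gets 4 ≥ -2 from Cooperate — Nash equilibrium.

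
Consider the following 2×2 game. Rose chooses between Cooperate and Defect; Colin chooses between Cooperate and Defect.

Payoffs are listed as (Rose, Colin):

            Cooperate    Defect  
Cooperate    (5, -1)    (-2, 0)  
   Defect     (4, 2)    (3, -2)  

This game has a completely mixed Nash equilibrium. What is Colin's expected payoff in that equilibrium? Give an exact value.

First find p, the probability Rose plays Cooperate, from Colin's indifference between Cooperate and Defect: −p + 2(1−p) = −2(1−p), giving p = 4/5.
Since Colin is indifferent in equilibrium, Colin's expected payoff equals the payoff from either column against (4/5, 1/5). Using Cooperate: −(4/5) + 2(1/5) = -2/5.

-2/5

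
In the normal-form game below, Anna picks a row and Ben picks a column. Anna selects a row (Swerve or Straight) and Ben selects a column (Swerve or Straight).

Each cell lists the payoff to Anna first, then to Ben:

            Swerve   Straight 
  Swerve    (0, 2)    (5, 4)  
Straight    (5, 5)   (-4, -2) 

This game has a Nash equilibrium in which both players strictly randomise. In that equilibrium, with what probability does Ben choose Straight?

Let c be the probability that Ben plays Swerve. In a completely mixed equilibrium, Anna must be indifferent between Swerve and Straight.
Anna's expected payoff from Swerve is 5(1−c); from Straight it is 5c − 4(1−c).
Setting these equal: −5c + 5 = 9c − 4, so c = 9/14.
Therefore Ben plays Straight with probability 1 − 9/14 = 5/14.

5/14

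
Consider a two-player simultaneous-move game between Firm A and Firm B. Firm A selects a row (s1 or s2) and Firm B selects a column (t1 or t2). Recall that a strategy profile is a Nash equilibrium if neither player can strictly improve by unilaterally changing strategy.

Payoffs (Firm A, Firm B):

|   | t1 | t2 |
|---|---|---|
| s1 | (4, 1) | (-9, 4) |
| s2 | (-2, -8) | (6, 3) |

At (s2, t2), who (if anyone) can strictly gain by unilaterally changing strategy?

Neither

Firm A at (s2, t2) earns 6; deviating to s1 yields -9 — not better.
Firm B earns 3; deviating to t1 yields -8 — not better.
Neither player can strictly improve; the profile is a Nash equilibrium.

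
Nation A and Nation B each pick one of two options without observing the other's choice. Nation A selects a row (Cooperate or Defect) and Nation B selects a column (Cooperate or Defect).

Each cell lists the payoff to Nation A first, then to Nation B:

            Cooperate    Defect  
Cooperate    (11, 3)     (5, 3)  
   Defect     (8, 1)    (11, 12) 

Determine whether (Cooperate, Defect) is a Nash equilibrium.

No

At (Cooperate, Defect), Nation A earns 5; switching to Defect would give 11, so Nation A would deviate.
Nation B earns 3; switching to Cooperate would give 3, so Nation B has no profitable deviation.
Since at least one player can profitably deviate, this is not a Nash equilibrium.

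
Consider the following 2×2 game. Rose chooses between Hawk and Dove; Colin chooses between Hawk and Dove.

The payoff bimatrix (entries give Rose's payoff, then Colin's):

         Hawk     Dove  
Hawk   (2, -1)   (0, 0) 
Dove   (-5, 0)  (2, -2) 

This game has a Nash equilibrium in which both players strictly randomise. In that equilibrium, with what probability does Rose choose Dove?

Let x be the probability that Rose plays Hawk. In a completely mixed equilibrium, Colin must be indifferent between Hawk and Dove.
Colin's expected payoff from Hawk is −x; from Dove it is −2(1−x).
Setting these equal: −x = 2x − 2, so x = 2/3.
Therefore Rose plays Dove with probability 1 − 2/3 = 1/3.

1/3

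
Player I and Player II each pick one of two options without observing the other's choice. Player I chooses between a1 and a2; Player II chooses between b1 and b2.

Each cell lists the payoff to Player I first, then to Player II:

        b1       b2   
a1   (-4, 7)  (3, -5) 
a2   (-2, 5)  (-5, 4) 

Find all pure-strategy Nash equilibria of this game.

(a2, b1)

(a1, b1): Player I prefers a2 (-2 > -4) — not an equilibrium.
(a1, b2): Player II prefers b1 (7 > -5) — not an equilibrium.
(a2, b1): Player I gets -2 ≥ -4 from a1, and Player II gets 5 ≥ 4 from b2 — Nash equilibrium.
(a2, b2): Player I prefers a1 (3 > -5); Player II prefers b1 (5 > 4) — not an equilibrium.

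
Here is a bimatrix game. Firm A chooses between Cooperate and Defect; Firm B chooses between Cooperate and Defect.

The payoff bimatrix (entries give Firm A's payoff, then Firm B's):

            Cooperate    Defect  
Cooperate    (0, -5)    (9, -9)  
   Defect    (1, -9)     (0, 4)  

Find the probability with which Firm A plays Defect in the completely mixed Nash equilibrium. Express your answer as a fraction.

Let x be the probability that Firm A plays Cooperate. In a completely mixed equilibrium, Firm B must be indifferent between Cooperate and Defect.
Firm B's expected payoff from Cooperate is −5x − 9(1−x); from Defect it is −9x + 4(1−x).
Setting these equal: 4x − 9 = −13x + 4, so x = 13/17.
Therefore Firm A plays Defect with probability 1 − 13/17 = 4/17.

4/17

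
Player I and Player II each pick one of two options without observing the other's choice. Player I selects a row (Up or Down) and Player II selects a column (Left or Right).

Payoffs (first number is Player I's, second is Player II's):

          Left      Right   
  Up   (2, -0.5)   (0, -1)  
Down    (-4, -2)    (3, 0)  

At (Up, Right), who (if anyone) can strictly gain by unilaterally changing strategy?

Player I at (Up, Right) earns 0; deviating to Down yields 3 — a strict improvement.
Player II earns -1; deviating to Left yields -0.5 — a strict improvement.
Both Player I and Player II have strictly profitable deviations.

Both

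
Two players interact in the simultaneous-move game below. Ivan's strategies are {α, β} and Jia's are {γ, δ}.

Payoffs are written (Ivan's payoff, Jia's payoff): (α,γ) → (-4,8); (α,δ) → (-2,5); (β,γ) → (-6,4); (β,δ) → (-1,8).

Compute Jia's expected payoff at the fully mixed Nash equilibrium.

44/7

First find x, the probability Ivan plays α, from Jia's indifference between γ and δ: 8x + 4(1−x) = 5x + 8(1−x), giving x = 4/7.
Since Jia is indifferent in equilibrium, Jia's expected payoff equals the payoff from either column against (4/7, 3/7). Using γ: 8(4/7) + 4(3/7) = 44/7.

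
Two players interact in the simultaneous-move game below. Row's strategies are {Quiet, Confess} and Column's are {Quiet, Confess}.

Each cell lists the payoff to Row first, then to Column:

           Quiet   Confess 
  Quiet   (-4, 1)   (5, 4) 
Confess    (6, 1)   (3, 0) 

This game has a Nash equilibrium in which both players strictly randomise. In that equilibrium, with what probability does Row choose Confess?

3/4

Let x be the probability that Row plays Quiet. In a completely mixed equilibrium, Column must be indifferent between Quiet and Confess.
Column's expected payoff from Quiet is x + (1−x); from Confess it is 4x.
Setting these equal: 1 = 4x, so x = 1/4.
Therefore Row plays Confess with probability 1 − 1/4 = 3/4.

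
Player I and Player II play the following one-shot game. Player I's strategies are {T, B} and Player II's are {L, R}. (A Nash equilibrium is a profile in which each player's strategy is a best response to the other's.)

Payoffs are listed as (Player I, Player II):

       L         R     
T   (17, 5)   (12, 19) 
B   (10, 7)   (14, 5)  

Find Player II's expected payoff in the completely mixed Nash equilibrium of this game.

27/4

First find x, the probability Player I plays T, from Player II's indifference between L and R: 5x + 7(1−x) = 19x + 5(1−x), giving x = 1/8.
Since Player II is indifferent in equilibrium, Player II's expected payoff equals the payoff from either column against (1/8, 7/8). Using L: 5(1/8) + 7(7/8) = 27/4.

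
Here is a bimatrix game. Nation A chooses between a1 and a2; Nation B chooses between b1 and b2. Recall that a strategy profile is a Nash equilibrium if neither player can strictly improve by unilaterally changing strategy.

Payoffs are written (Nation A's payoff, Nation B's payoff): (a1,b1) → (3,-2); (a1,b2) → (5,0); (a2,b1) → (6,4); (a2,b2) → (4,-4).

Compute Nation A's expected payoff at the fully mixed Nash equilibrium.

9/2

First find q, the probability Nation B plays b1, from Nation A's indifference between a1 and a2: 3q + 5(1−q) = 6q + 4(1−q), giving q = 1/4.
Since Nation A is indifferent in equilibrium, Nation A's expected payoff equals the payoff from either row against (1/4, 3/4). Using a1: 3(1/4) + 5(3/4) = 9/2.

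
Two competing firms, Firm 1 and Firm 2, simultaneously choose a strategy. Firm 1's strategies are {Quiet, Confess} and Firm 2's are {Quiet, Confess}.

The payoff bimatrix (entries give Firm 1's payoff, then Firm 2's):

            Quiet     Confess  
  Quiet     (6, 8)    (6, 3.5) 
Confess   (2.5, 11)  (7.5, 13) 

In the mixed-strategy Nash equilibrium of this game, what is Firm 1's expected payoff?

First find y, the probability Firm 2 plays Quiet, from Firm 1's indifference between Quiet and Confess: 6y + 6(1−y) = 2.5y + 7.5(1−y), giving y = 3/10.
Since Firm 1 is indifferent in equilibrium, Firm 1's expected payoff equals the payoff from either row against (3/10, 7/10). Using Quiet: 6(3/10) + 6(7/10) = 6.

6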